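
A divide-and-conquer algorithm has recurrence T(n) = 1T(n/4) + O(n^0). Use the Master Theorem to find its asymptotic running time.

Master Theorem for T(n) = 1T(n/4) + O(n^0):

a = 1, b = 4, c = 0
log_b(a) = log_4(1) = 0.0000

Case 2: c = 0 = log_4(1) = 0.0000
T(n) = O(n^0 log n) = O(log n)

For T(n) = 1T(n/4) + O(n^0): log_4(1) = 0.0000. This is Case 2 of the Master Theorem (c = log_b(a), equal work at all levels), giving O(log n).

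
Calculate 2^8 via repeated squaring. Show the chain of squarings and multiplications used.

Computing 2^8 by squaring (build up from 2^1; each line after the first costs one multiplication):

2^1 = 2
2^2 = (2^1)^2 = 2^2 = 4
2^4 = (2^2)^2 = 4^2 = 16
2^8 = (2^4)^2 = 16^2 = 256

Result: 256
Multiplications needed: 3 (3 lines after 2^1)

2^8 = 256. Using exponentiation by squaring, this requires 3 multiplications. The key idea: if the exponent is even, square the half-power; if odd, multiply by the base once.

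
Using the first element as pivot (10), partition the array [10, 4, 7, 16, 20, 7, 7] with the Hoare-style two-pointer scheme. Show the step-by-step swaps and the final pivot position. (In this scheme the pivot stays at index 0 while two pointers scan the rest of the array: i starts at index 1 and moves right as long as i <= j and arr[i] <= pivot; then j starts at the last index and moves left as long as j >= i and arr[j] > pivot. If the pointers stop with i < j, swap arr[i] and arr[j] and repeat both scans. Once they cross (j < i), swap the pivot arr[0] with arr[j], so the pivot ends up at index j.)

Hoare-style two-pointer partition with pivot = 10:

Initial array: [10, 4, 7, 16, 20, 7, 7]

Pointers start at i = 1, j = 6.
i stops at index 3 (arr[3]=16 > 10), j stops at index 6 (arr[6]=7 <= 10): swap arr[3] and arr[6], array becomes [10, 4, 7, 7, 20, 7, 16]
i stops at index 4 (arr[4]=20 > 10), j stops at index 5 (arr[5]=7 <= 10): swap arr[4] and arr[5], array becomes [10, 4, 7, 7, 7, 20, 16]
i ends at 5, j ends at 4: the pointers have crossed (j < i), so scanning stops.

Swap pivot arr[0] with arr[4] to place pivot at position 4: [7, 4, 7, 7, 10, 20, 16]
Pivot position: 4

After partitioning with pivot 10, the array becomes [7, 4, 7, 7, 10, 20, 16]. The pivot is placed at index 4. All elements to the left of the pivot are <= 10, and all elements to the right are > 10.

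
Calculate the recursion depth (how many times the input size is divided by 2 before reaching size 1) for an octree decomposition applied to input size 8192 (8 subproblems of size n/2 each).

For divide and conquer with division factor 2:

Problem sizes at each level:
Level 0: 8192
Level 1: 4096
Level 2: 2048
Level 3: 1024
Level 4: 512
Level 5: 256
Level 6: 128
Level 7: 64
Level 8: 32
Level 9: 16
Level 10: 8
Level 11: 4
Level 12: 2
Level 13: 1

The root is level 0 and the size-1 base case is level 13 (the tree spans levels 0 through 13, i.e. 14 levels counting the root), so the depth is the number of divisions: log_2(8192) = 13

The recursion tree depth is log_2(8192) = 13. At each level, the problem size is divided by 2, so it takes 13 divisions to reduce to a base case of size 1. The algorithm makes 8 recursive calls at each level.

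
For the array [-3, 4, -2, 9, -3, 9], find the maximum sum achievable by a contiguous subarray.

Using Kadane's algorithm on [-3, 4, -2, 9, -3, 9]:

Scanning through the array:
Position 1 (value 4): max_ending_here = 4, max_so_far = 4
Position 2 (value -2): max_ending_here = 2, max_so_far = 4
Position 3 (value 9): max_ending_here = 11, max_so_far = 11
Position 4 (value -3): max_ending_here = 8, max_so_far = 11
Position 5 (value 9): max_ending_here = 17, max_so_far = 17

Maximum subarray: [4, -2, 9, -3, 9]
Maximum sum: 17

The maximum subarray is [4, -2, 9, -3, 9] with sum 17. This subarray runs from index 1 to index 5.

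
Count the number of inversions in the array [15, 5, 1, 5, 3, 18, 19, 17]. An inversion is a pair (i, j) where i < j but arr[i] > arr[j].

Finding inversions in [15, 5, 1, 5, 3, 18, 19, 17]:

(0, 1): arr[0]=15 > arr[1]=5
(0, 2): arr[0]=15 > arr[2]=1
(0, 3): arr[0]=15 > arr[3]=5
(0, 4): arr[0]=15 > arr[4]=3
(1, 2): arr[1]=5 > arr[2]=1
(1, 4): arr[1]=5 > arr[4]=3
(3, 4): arr[3]=5 > arr[4]=3
(5, 7): arr[5]=18 > arr[7]=17
(6, 7): arr[6]=19 > arr[7]=17

Total inversions: 9

The array has 9 inversion(s): (0,1), (0,2), (0,3), (0,4), (1,2), (1,4), (3,4), (5,7), (6,7). Each pair (i,j) satisfies i < j and arr[i] > arr[j].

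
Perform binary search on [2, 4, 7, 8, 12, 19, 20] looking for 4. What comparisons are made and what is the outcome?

Binary search for 4 in [2, 4, 7, 8, 12, 19, 20]:

lo=0, hi=6, mid=3, arr[mid]=8 -> 8 > 4, search left half
lo=0, hi=2, mid=1, arr[mid]=4 -> Found target at index 1!

Binary search finds 4 at index 1 after 2 comparisons. The search repeatedly halves the search space by comparing with the middle element.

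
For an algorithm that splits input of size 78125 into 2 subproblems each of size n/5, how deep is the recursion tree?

For divide and conquer with division factor 5:

Problem sizes at each level:
Level 0: 78125
Level 1: 15625
Level 2: 3125
Level 3: 625
Level 4: 125
Level 5: 25
Level 6: 5
Level 7: 1

The root is level 0 and the size-1 base case is level 7 (the tree spans levels 0 through 7, i.e. 8 levels counting the root), so the depth is the number of divisions: log_5(78125) = 7

The recursion tree depth is log_5(78125) = 7. At each level, the problem size is divided by 5, so it takes 7 divisions to reduce to a base case of size 1. The algorithm makes 2 recursive calls at each level.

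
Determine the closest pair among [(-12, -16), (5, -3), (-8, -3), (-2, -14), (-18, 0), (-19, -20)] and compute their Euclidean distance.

Computing all pairwise distances among 6 points:

d((-12, -16), (5, -3)) = 21.4009
d((-12, -16), (-8, -3)) = 13.6015
d((-12, -16), (-2, -14)) = 10.198
d((-12, -16), (-18, 0)) = 17.088
d((-12, -16), (-19, -20)) = 8.0623 <-- minimum
d((5, -3), (-8, -3)) = 13.0
d((5, -3), (-2, -14)) = 13.0384
d((5, -3), (-18, 0)) = 23.1948
d((5, -3), (-19, -20)) = 29.4109
d((-8, -3), (-2, -14)) = 12.53
d((-8, -3), (-18, 0)) = 10.4403
d((-8, -3), (-19, -20)) = 20.2485
d((-2, -14), (-18, 0)) = 21.2603
d((-2, -14), (-19, -20)) = 18.0278
d((-18, 0), (-19, -20)) = 20.025

Closest pair: (-12, -16) and (-19, -20) with distance 8.0623

The closest pair is (-12, -16) and (-19, -20) with Euclidean distance 8.0623. For 6 points, brute-force pairwise comparison is shown above. For large n, the divide-and-conquer algorithm (sort by x, recurse on halves, check the dividing strip) achieves O(n log n).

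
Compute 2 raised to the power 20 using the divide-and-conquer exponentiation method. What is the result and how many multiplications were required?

Computing 2^20 by squaring (build up from 2^1; each line after the first costs one multiplication):

2^1 = 2
2^2 = (2^1)^2 = 2^2 = 4
2^4 = (2^2)^2 = 4^2 = 16
2^5 = 2 * 2^4 = 2 * 16 = 32
2^10 = (2^5)^2 = 32^2 = 1024
2^20 = (2^10)^2 = 1024^2 = 1048576

Result: 1048576
Multiplications needed: 5 (5 lines after 2^1)

2^20 = 1048576. Using exponentiation by squaring, this requires 5 multiplications. The key idea: if the exponent is even, square the half-power; if odd, multiply by the base once.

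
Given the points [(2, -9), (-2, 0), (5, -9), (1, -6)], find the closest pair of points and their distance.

Computing all pairwise distances among 4 points:

d((2, -9), (-2, 0)) = 9.8489
d((2, -9), (5, -9)) = 3.0 <-- minimum
d((2, -9), (1, -6)) = 3.1623
d((-2, 0), (5, -9)) = 11.4018
d((-2, 0), (1, -6)) = 6.7082
d((5, -9), (1, -6)) = 5.0

Closest pair: (2, -9) and (5, -9) with distance 3.0

The closest pair is (2, -9) and (5, -9) with Euclidean distance 3.0. For 4 points, brute-force pairwise comparison is shown above. For large n, the divide-and-conquer algorithm (sort by x, recurse on halves, check the dividing strip) achieves O(n log n).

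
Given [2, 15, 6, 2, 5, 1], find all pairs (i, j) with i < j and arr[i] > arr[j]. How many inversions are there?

Finding inversions in [2, 15, 6, 2, 5, 1]:

(0, 5): arr[0]=2 > arr[5]=1
(1, 2): arr[1]=15 > arr[2]=6
(1, 3): arr[1]=15 > arr[3]=2
(1, 4): arr[1]=15 > arr[4]=5
(1, 5): arr[1]=15 > arr[5]=1
(2, 3): arr[2]=6 > arr[3]=2
(2, 4): arr[2]=6 > arr[4]=5
(2, 5): arr[2]=6 > arr[5]=1
(3, 5): arr[3]=2 > arr[5]=1
(4, 5): arr[4]=5 > arr[5]=1

Total inversions: 10

The array has 10 inversion(s): (0,5), (1,2), (1,3), (1,4), (1,5), (2,3), (2,4), (2,5), (3,5), (4,5). Each pair (i,j) satisfies i < j and arr[i] > arr[j].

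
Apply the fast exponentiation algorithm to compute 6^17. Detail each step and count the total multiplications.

Computing 6^17 by squaring (build up from 6^1; each line after the first costs one multiplication):

6^1 = 6
6^2 = (6^1)^2 = 6^2 = 36
6^4 = (6^2)^2 = 36^2 = 1296
6^8 = (6^4)^2 = 1296^2 = 1679616
6^16 = (6^8)^2 = 1679616^2 = 2821109907456
6^17 = 6 * 6^16 = 6 * 2821109907456 = 16926659444736

Result: 16926659444736
Multiplications needed: 5 (5 lines after 6^1)

6^17 = 16926659444736. Using exponentiation by squaring, this requires 5 multiplications. The key idea: if the exponent is even, square the half-power; if odd, multiply by the base once.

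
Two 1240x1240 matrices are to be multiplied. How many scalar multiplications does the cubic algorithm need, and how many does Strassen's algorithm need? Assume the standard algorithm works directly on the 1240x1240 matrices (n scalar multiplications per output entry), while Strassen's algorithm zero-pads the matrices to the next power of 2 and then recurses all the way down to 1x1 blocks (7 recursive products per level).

Matrix multiplication for 1240x1240 matrices:

Strassen's algorithm requires power-of-2 dimensions. Pad 1240x1240 to 2048x2048 (next power of 2).

Standard algorithm: 1240^3 = 1906624000 multiplications
Strassen's algorithm: 7^(log2(2048)) = 7^11 = 1977326743 multiplications
Difference: 1906624000 - 1977326743 = -70702743 (Strassen uses MORE here due to padding overhead — for small or just-over-power-of-2 n, padding can outweigh the per-level savings)

Standard: 1906624000 multiplications (1240^3). Strassen: 1977326743 multiplications (7^11, after padding to 2048x2048). Strassen reduces 8 recursive multiplications to 7 at each level.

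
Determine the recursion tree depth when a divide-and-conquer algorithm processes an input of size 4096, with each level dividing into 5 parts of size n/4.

For divide and conquer with division factor 4:

Problem sizes at each level:
Level 0: 4096
Level 1: 1024
Level 2: 256
Level 3: 64
Level 4: 16
Level 5: 4
Level 6: 1

The root is level 0 and the size-1 base case is level 6 (the tree spans levels 0 through 6, i.e. 7 levels counting the root), so the depth is the number of divisions: log_4(4096) = 6

The recursion tree depth is log_4(4096) = 6. At each level, the problem size is divided by 4, so it takes 6 divisions to reduce to a base case of size 1. The algorithm makes 5 recursive calls at each level.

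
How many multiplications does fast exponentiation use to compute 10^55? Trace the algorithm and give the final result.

Computing 10^55 by squaring (build up from 10^1; each line after the first costs one multiplication):

10^1 = 10
10^2 = (10^1)^2 = 10^2 = 100
10^3 = 10 * 10^2 = 10 * 100 = 1000
10^6 = (10^3)^2 = 1000^2 = 1000000
10^12 = (10^6)^2 = 1000000^2 = 1000000000000
10^13 = 10 * 10^12 = 10 * 1000000000000 = 10000000000000
10^26 = (10^13)^2 = 10000000000000^2 = 100000000000000000000000000
10^27 = 10 * 10^26 = 10 * 100000000000000000000000000 = 1000000000000000000000000000
10^54 = (10^27)^2 = 1000000000000000000000000000^2 = 1000000000000000000000000000000000000000000000000000000
10^55 = 10 * 10^54 = 10 * 1000000000000000000000000000000000000000000000000000000 = 10000000000000000000000000000000000000000000000000000000

Result: 10000000000000000000000000000000000000000000000000000000
Multiplications needed: 9 (9 lines after 10^1)

10^55 = 10000000000000000000000000000000000000000000000000000000. Using exponentiation by squaring, this requires 9 multiplications. The key idea: if the exponent is even, square the half-power; if odd, multiply by the base once.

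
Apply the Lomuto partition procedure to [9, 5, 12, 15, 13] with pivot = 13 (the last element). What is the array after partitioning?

Lomuto partition with pivot = 13:

Initial array: [9, 5, 12, 15, 13]

arr[0]=9 <= 13: swap with position 0, array becomes [9, 5, 12, 15, 13]
arr[1]=5 <= 13: swap with position 1, array becomes [9, 5, 12, 15, 13]
arr[2]=12 <= 13: swap with position 2, array becomes [9, 5, 12, 15, 13]
arr[3]=15 > 13: no swap

Place pivot at position 3: [9, 5, 12, 13, 15]
Pivot position: 3

After partitioning with pivot 13, the array becomes [9, 5, 12, 13, 15]. The pivot is placed at index 3. All elements to the left of the pivot are <= 13, and all elements to the right are > 13.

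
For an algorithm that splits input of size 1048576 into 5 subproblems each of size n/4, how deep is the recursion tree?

For divide and conquer with division factor 4:

Problem sizes at each level:
Level 0: 1048576
Level 1: 262144
Level 2: 65536
Level 3: 16384
Level 4: 4096
Level 5: 1024
Level 6: 256
Level 7: 64
Level 8: 16
Level 9: 4
Level 10: 1

The root is level 0 and the size-1 base case is level 10 (the tree spans levels 0 through 10, i.e. 11 levels counting the root), so the depth is the number of divisions: log_4(1048576) = 10

The recursion tree depth is log_4(1048576) = 10. At each level, the problem size is divided by 4, so it takes 10 divisions to reduce to a base case of size 1. The algorithm makes 5 recursive calls at each level.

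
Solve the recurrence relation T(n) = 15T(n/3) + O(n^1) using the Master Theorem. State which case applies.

Master Theorem for T(n) = 15T(n/3) + O(n^1):

a = 15, b = 3, c = 1
log_b(a) = log_3(15) = 2.4650

Case 1: c = 1 < log_3(15) = 2.4650
T(n) = O(n^(log_3 15))

For T(n) = 15T(n/3) + O(n^1): log_3(15) = 2.4650. This is Case 1 of the Master Theorem (c < log_b(a), work dominated by leaves), giving O(n^(log_3 15)).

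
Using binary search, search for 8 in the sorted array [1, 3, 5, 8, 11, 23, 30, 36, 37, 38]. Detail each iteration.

Binary search for 8 in [1, 3, 5, 8, 11, 23, 30, 36, 37, 38]:

lo=0, hi=9, mid=4, arr[mid]=11 -> 11 > 8, search left half
lo=0, hi=3, mid=1, arr[mid]=3 -> 3 < 8, search right half
lo=2, hi=3, mid=2, arr[mid]=5 -> 5 < 8, search right half
lo=3, hi=3, mid=3, arr[mid]=8 -> Found target at index 3!

Binary search finds 8 at index 3 after 4 comparisons. The search repeatedly halves the search space by comparing with the middle element.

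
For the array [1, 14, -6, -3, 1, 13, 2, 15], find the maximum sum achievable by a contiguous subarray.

Using Kadane's algorithm on [1, 14, -6, -3, 1, 13, 2, 15]:

Scanning through the array:
Position 1 (value 14): max_ending_here = 15, max_so_far = 15
Position 2 (value -6): max_ending_here = 9, max_so_far = 15
Position 3 (value -3): max_ending_here = 6, max_so_far = 15
Position 4 (value 1): max_ending_here = 7, max_so_far = 15
Position 5 (value 13): max_ending_here = 20, max_so_far = 20
Position 6 (value 2): max_ending_here = 22, max_so_far = 22
Position 7 (value 15): max_ending_here = 37, max_so_far = 37

Maximum subarray: [1, 14, -6, -3, 1, 13, 2, 15]
Maximum sum: 37

The maximum subarray is [1, 14, -6, -3, 1, 13, 2, 15] with sum 37. This subarray runs from index 0 to index 7.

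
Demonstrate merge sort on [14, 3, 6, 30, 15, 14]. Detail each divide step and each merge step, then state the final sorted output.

Merge sort trace:

Split: [14, 3, 6, 30, 15, 14] -> [14, 3, 6] and [30, 15, 14]
  Split: [14, 3, 6] -> [14] and [3, 6]
    Split: [3, 6] -> [3] and [6]
    Merge: [3] + [6] -> [3, 6]
  Merge: [14] + [3, 6] -> [3, 6, 14]
  Split: [30, 15, 14] -> [30] and [15, 14]
    Split: [15, 14] -> [15] and [14]
    Merge: [15] + [14] -> [14, 15]
  Merge: [30] + [14, 15] -> [14, 15, 30]
Merge: [3, 6, 14] + [14, 15, 30] -> [3, 6, 14, 14, 15, 30]

Final sorted array: [3, 6, 14, 14, 15, 30]

The merge sort proceeds by recursively splitting the array and merging sorted halves.
After all merges, the sorted array is [3, 6, 14, 14, 15, 30].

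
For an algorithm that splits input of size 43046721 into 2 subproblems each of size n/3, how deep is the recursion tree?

For divide and conquer with division factor 3:

Problem sizes at each level:
Level 0: 43046721
Level 1: 14348907
Level 2: 4782969
Level 3: 1594323
Level 4: 531441
Level 5: 177147
Level 6: 59049
Level 7: 19683
Level 8: 6561
Level 9: 2187
Level 10: 729
Level 11: 243
Level 12: 81
Level 13: 27
Level 14: 9
Level 15: 3
Level 16: 1

The root is level 0 and the size-1 base case is level 16 (the tree spans levels 0 through 16, i.e. 17 levels counting the root), so the depth is the number of divisions: log_3(43046721) = 16

The recursion tree depth is log_3(43046721) = 16. At each level, the problem size is divided by 3, so it takes 16 divisions to reduce to a base case of size 1. The algorithm makes 2 recursive calls at each level.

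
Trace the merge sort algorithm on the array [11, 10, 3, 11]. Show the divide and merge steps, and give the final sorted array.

Merge sort trace:

Split: [11, 10, 3, 11] -> [11, 10] and [3, 11]
  Split: [11, 10] -> [11] and [10]
  Merge: [11] + [10] -> [10, 11]
  Split: [3, 11] -> [3] and [11]
  Merge: [3] + [11] -> [3, 11]
Merge: [10, 11] + [3, 11] -> [3, 10, 11, 11]

Final sorted array: [3, 10, 11, 11]

The merge sort proceeds by recursively splitting the array and merging sorted halves.
After all merges, the sorted array is [3, 10, 11, 11].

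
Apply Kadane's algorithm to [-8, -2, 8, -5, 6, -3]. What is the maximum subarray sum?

Using Kadane's algorithm on [-8, -2, 8, -5, 6, -3]:

Scanning through the array:
Position 1 (value -2): max_ending_here = -2, max_so_far = -2
Position 2 (value 8): max_ending_here = 8, max_so_far = 8
Position 3 (value -5): max_ending_here = 3, max_so_far = 8
Position 4 (value 6): max_ending_here = 9, max_so_far = 9
Position 5 (value -3): max_ending_here = 6, max_so_far = 9

Maximum subarray: [8, -5, 6]
Maximum sum: 9

The maximum subarray is [8, -5, 6] with sum 9. This subarray runs from index 2 to index 4.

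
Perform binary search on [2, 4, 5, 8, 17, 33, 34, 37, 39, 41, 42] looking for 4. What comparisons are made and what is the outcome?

Binary search for 4 in [2, 4, 5, 8, 17, 33, 34, 37, 39, 41, 42]:

lo=0, hi=10, mid=5, arr[mid]=33 -> 33 > 4, search left half
lo=0, hi=4, mid=2, arr[mid]=5 -> 5 > 4, search left half
lo=0, hi=1, mid=0, arr[mid]=2 -> 2 < 4, search right half
lo=1, hi=1, mid=1, arr[mid]=4 -> Found target at index 1!

Binary search finds 4 at index 1 after 4 comparisons. The search repeatedly halves the search space by comparing with the middle element.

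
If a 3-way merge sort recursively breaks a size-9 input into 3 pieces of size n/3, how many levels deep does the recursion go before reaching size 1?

For divide and conquer with division factor 3:

Problem sizes at each level:
Level 0: 9
Level 1: 3
Level 2: 1

The root is level 0 and the size-1 base case is level 2 (the tree spans levels 0 through 2, i.e. 3 levels counting the root), so the depth is the number of divisions: log_3(9) = 2

The recursion tree depth is log_3(9) = 2. At each level, the problem size is divided by 3, so it takes 2 divisions to reduce to a base case of size 1. The algorithm makes 3 recursive calls at each level.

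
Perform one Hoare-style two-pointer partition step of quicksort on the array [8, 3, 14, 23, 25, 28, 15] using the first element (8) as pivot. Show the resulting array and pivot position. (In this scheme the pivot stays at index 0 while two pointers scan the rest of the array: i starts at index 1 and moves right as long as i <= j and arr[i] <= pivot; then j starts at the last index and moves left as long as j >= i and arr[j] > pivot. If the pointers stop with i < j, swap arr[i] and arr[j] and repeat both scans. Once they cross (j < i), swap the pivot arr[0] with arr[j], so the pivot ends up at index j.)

Hoare-style two-pointer partition with pivot = 8:

Initial array: [8, 3, 14, 23, 25, 28, 15]

Pointers start at i = 1, j = 6.
i ends at 2, j ends at 1: the pointers have crossed (j < i), so scanning stops.

Swap pivot arr[0] with arr[1] to place pivot at position 1: [3, 8, 14, 23, 25, 28, 15]
Pivot position: 1

After partitioning with pivot 8, the array becomes [3, 8, 14, 23, 25, 28, 15]. The pivot is placed at index 1. All elements to the left of the pivot are <= 8, and all elements to the right are > 8.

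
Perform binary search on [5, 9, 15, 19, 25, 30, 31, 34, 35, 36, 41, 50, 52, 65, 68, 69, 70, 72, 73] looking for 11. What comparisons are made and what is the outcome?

Binary search for 11 in [5, 9, 15, 19, 25, 30, 31, 34, 35, 36, 41, 50, 52, 65, 68, 69, 70, 72, 73]:

lo=0, hi=18, mid=9, arr[mid]=36 -> 36 > 11, search left half
lo=0, hi=8, mid=4, arr[mid]=25 -> 25 > 11, search left half
lo=0, hi=3, mid=1, arr[mid]=9 -> 9 < 11, search right half
lo=2, hi=3, mid=2, arr[mid]=15 -> 15 > 11, search left half
lo=2 > hi=1, target 11 not found

Binary search determines that 11 is not in the array after 4 comparisons. The search space was exhausted without finding the target.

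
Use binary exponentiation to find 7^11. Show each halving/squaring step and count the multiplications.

Computing 7^11 by squaring (build up from 7^1; each line after the first costs one multiplication):

7^1 = 7
7^2 = (7^1)^2 = 7^2 = 49
7^4 = (7^2)^2 = 49^2 = 2401
7^5 = 7 * 7^4 = 7 * 2401 = 16807
7^10 = (7^5)^2 = 16807^2 = 282475249
7^11 = 7 * 7^10 = 7 * 282475249 = 1977326743

Result: 1977326743
Multiplications needed: 5 (5 lines after 7^1)

7^11 = 1977326743. Using exponentiation by squaring, this requires 5 multiplications. The key idea: if the exponent is even, square the half-power; if odd, multiply by the base once.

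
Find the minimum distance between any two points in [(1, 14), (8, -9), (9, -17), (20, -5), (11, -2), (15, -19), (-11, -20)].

Computing all pairwise distances among 7 points:

d((1, 14), (8, -9)) = 24.0416
d((1, 14), (9, -17)) = 32.0156
d((1, 14), (20, -5)) = 26.8701
d((1, 14), (11, -2)) = 18.868
d((1, 14), (15, -19)) = 35.8469
d((1, 14), (-11, -20)) = 36.0555
d((8, -9), (9, -17)) = 8.0623
d((8, -9), (20, -5)) = 12.6491
d((8, -9), (11, -2)) = 7.6158
d((8, -9), (15, -19)) = 12.2066
d((8, -9), (-11, -20)) = 21.9545
d((9, -17), (20, -5)) = 16.2788
d((9, -17), (11, -2)) = 15.1327
d((9, -17), (15, -19)) = 6.3246 <-- minimum
d((9, -17), (-11, -20)) = 20.2237
d((20, -5), (11, -2)) = 9.4868
d((20, -5), (15, -19)) = 14.8661
d((20, -5), (-11, -20)) = 34.4384
d((11, -2), (15, -19)) = 17.4642
d((11, -2), (-11, -20)) = 28.4253
d((15, -19), (-11, -20)) = 26.0192

Closest pair: (9, -17) and (15, -19) with distance 6.3246

The closest pair is (9, -17) and (15, -19) with Euclidean distance 6.3246. For 7 points, brute-force pairwise comparison is shown above. For large n, the divide-and-conquer algorithm (sort by x, recurse on halves, check the dividing strip) achieves O(n log n).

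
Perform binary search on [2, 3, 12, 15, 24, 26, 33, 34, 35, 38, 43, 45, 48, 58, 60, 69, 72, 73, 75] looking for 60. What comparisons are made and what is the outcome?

Binary search for 60 in [2, 3, 12, 15, 24, 26, 33, 34, 35, 38, 43, 45, 48, 58, 60, 69, 72, 73, 75]:

lo=0, hi=18, mid=9, arr[mid]=38 -> 38 < 60, search right half
lo=10, hi=18, mid=14, arr[mid]=60 -> Found target at index 14!

Binary search finds 60 at index 14 after 2 comparisons. The search repeatedly halves the search space by comparing with the middle element.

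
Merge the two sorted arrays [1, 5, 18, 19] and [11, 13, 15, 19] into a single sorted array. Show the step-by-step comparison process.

Merging process:

Compare 1 vs 11: take 1 from left. Merged: [1]
Compare 5 vs 11: take 5 from left. Merged: [1, 5]
Compare 18 vs 11: take 11 from right. Merged: [1, 5, 11]
Compare 18 vs 13: take 13 from right. Merged: [1, 5, 11, 13]
Compare 18 vs 15: take 15 from right. Merged: [1, 5, 11, 13, 15]
Compare 18 vs 19: take 18 from left. Merged: [1, 5, 11, 13, 15, 18]
Compare 19 vs 19: take 19 from left. Merged: [1, 5, 11, 13, 15, 18, 19]
Append remaining from right: [19]. Merged: [1, 5, 11, 13, 15, 18, 19, 19]

Final merged array: [1, 5, 11, 13, 15, 18, 19, 19]
Total comparisons: 7

The merged array is [1, 5, 11, 13, 15, 18, 19, 19], requiring 7 comparisons. The merge step runs in O(n) time where n is the total number of elements.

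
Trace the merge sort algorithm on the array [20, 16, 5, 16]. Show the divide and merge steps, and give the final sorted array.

Merge sort trace:

Split: [20, 16, 5, 16] -> [20, 16] and [5, 16]
  Split: [20, 16] -> [20] and [16]
  Merge: [20] + [16] -> [16, 20]
  Split: [5, 16] -> [5] and [16]
  Merge: [5] + [16] -> [5, 16]
Merge: [16, 20] + [5, 16] -> [5, 16, 16, 20]

Final sorted array: [5, 16, 16, 20]

The merge sort proceeds by recursively splitting the array and merging sorted halves.
After all merges, the sorted array is [5, 16, 16, 20].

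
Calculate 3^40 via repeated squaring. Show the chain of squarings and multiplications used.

Computing 3^40 by squaring (build up from 3^1; each line after the first costs one multiplication):

3^1 = 3
3^2 = (3^1)^2 = 3^2 = 9
3^4 = (3^2)^2 = 9^2 = 81
3^5 = 3 * 3^4 = 3 * 81 = 243
3^10 = (3^5)^2 = 243^2 = 59049
3^20 = (3^10)^2 = 59049^2 = 3486784401
3^40 = (3^20)^2 = 3486784401^2 = 12157665459056928801

Result: 12157665459056928801
Multiplications needed: 6 (6 lines after 3^1)

3^40 = 12157665459056928801. Using exponentiation by squaring, this requires 6 multiplications. The key idea: if the exponent is even, square the half-power; if odd, multiply by the base once.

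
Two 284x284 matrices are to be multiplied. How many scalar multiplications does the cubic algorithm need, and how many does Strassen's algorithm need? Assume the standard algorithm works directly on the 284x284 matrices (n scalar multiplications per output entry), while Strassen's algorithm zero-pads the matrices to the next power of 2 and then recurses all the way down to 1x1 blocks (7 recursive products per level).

Matrix multiplication for 284x284 matrices:

Strassen's algorithm requires power-of-2 dimensions. Pad 284x284 to 512x512 (next power of 2).

Standard algorithm: 284^3 = 22906304 multiplications
Strassen's algorithm: 7^(log2(512)) = 7^9 = 40353607 multiplications
Difference: 22906304 - 40353607 = -17447303 (Strassen uses MORE here due to padding overhead — for small or just-over-power-of-2 n, padding can outweigh the per-level savings)

Standard: 22906304 multiplications (284^3). Strassen: 40353607 multiplications (7^9, after padding to 512x512). Strassen reduces 8 recursive multiplications to 7 at each level.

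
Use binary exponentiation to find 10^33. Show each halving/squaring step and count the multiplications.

Computing 10^33 by squaring (build up from 10^1; each line after the first costs one multiplication):

10^1 = 10
10^2 = (10^1)^2 = 10^2 = 100
10^4 = (10^2)^2 = 100^2 = 10000
10^8 = (10^4)^2 = 10000^2 = 100000000
10^16 = (10^8)^2 = 100000000^2 = 10000000000000000
10^32 = (10^16)^2 = 10000000000000000^2 = 100000000000000000000000000000000
10^33 = 10 * 10^32 = 10 * 100000000000000000000000000000000 = 1000000000000000000000000000000000

Result: 1000000000000000000000000000000000
Multiplications needed: 6 (6 lines after 10^1)

10^33 = 1000000000000000000000000000000000. Using exponentiation by squaring, this requires 6 multiplications. The key idea: if the exponent is even, square the half-power; if odd, multiply by the base once.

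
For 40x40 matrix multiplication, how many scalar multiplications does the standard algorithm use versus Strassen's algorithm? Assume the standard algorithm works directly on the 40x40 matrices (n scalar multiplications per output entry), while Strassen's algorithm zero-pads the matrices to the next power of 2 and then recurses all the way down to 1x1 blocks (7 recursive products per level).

Matrix multiplication for 40x40 matrices:

Strassen's algorithm requires power-of-2 dimensions. Pad 40x40 to 64x64 (next power of 2).

Standard algorithm: 40^3 = 64000 multiplications
Strassen's algorithm: 7^(log2(64)) = 7^6 = 117649 multiplications
Difference: 64000 - 117649 = -53649 (Strassen uses MORE here due to padding overhead — for small or just-over-power-of-2 n, padding can outweigh the per-level savings)

Standard: 64000 multiplications (40^3). Strassen: 117649 multiplications (7^6, after padding to 64x64). Strassen reduces 8 recursive multiplications to 7 at each level.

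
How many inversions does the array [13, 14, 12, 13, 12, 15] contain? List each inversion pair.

Finding inversions in [13, 14, 12, 13, 12, 15]:

(0, 2): arr[0]=13 > arr[2]=12
(0, 4): arr[0]=13 > arr[4]=12
(1, 2): arr[1]=14 > arr[2]=12
(1, 3): arr[1]=14 > arr[3]=13
(1, 4): arr[1]=14 > arr[4]=12
(3, 4): arr[3]=13 > arr[4]=12

Total inversions: 6

The array has 6 inversion(s): (0,2), (0,4), (1,2), (1,3), (1,4), (3,4). Each pair (i,j) satisfies i < j and arr[i] > arr[j].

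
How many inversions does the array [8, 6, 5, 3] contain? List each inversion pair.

Finding inversions in [8, 6, 5, 3]:

(0, 1): arr[0]=8 > arr[1]=6
(0, 2): arr[0]=8 > arr[2]=5
(0, 3): arr[0]=8 > arr[3]=3
(1, 2): arr[1]=6 > arr[2]=5
(1, 3): arr[1]=6 > arr[3]=3
(2, 3): arr[2]=5 > arr[3]=3

Total inversions: 6

The array has 6 inversion(s): (0,1), (0,2), (0,3), (1,2), (1,3), (2,3). Each pair (i,j) satisfies i < j and arr[i] > arr[j].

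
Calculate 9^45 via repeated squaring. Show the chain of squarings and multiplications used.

Computing 9^45 by squaring (build up from 9^1; each line after the first costs one multiplication):

9^1 = 9
9^2 = (9^1)^2 = 9^2 = 81
9^4 = (9^2)^2 = 81^2 = 6561
9^5 = 9 * 9^4 = 9 * 6561 = 59049
9^10 = (9^5)^2 = 59049^2 = 3486784401
9^11 = 9 * 9^10 = 9 * 3486784401 = 31381059609
9^22 = (9^11)^2 = 31381059609^2 = 984770902183611232881
9^44 = (9^22)^2 = 984770902183611232881^2 = 969773729787523602876821942164080815560161
9^45 = 9 * 9^44 = 9 * 969773729787523602876821942164080815560161 = 8727963568087712425891397479476727340041449

Result: 8727963568087712425891397479476727340041449
Multiplications needed: 8 (8 lines after 9^1)

9^45 = 8727963568087712425891397479476727340041449. Using exponentiation by squaring, this requires 8 multiplications. The key idea: if the exponent is even, square the half-power; if odd, multiply by the base once.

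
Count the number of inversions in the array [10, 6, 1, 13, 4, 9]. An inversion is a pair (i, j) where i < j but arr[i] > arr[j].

Finding inversions in [10, 6, 1, 13, 4, 9]:

(0, 1): arr[0]=10 > arr[1]=6
(0, 2): arr[0]=10 > arr[2]=1
(0, 4): arr[0]=10 > arr[4]=4
(0, 5): arr[0]=10 > arr[5]=9
(1, 2): arr[1]=6 > arr[2]=1
(1, 4): arr[1]=6 > arr[4]=4
(3, 4): arr[3]=13 > arr[4]=4
(3, 5): arr[3]=13 > arr[5]=9

Total inversions: 8

The array has 8 inversion(s): (0,1), (0,2), (0,4), (0,5), (1,2), (1,4), (3,4), (3,5). Each pair (i,j) satisfies i < j and arr[i] > arr[j].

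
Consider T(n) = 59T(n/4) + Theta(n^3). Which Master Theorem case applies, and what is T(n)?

Master Theorem for T(n) = 59T(n/4) + O(n^3):

a = 59, b = 4, c = 3
log_b(a) = log_4(59) = 2.9413

Case 3: c = 3 > log_4(59) = 2.9413
T(n) = O(n^3) = O(n^3)

For T(n) = 59T(n/4) + O(n^3): log_4(59) = 2.9413. This is Case 3 of the Master Theorem (c > log_b(a), work dominated by root), giving O(n^3).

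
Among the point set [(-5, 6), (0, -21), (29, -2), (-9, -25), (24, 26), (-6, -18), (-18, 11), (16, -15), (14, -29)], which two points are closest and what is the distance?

Computing all pairwise distances among 9 points:

d((-5, 6), (0, -21)) = 27.4591
d((-5, 6), (29, -2)) = 34.9285
d((-5, 6), (-9, -25)) = 31.257
d((-5, 6), (24, 26)) = 35.2278
d((-5, 6), (-6, -18)) = 24.0208
d((-5, 6), (-18, 11)) = 13.9284
d((-5, 6), (16, -15)) = 29.6985
d((-5, 6), (14, -29)) = 39.8246
d((0, -21), (29, -2)) = 34.6699
d((0, -21), (-9, -25)) = 9.8489
d((0, -21), (24, 26)) = 52.7731
d((0, -21), (-6, -18)) = 6.7082 <-- minimum
d((0, -21), (-18, 11)) = 36.7151
d((0, -21), (16, -15)) = 17.088
d((0, -21), (14, -29)) = 16.1245
d((29, -2), (-9, -25)) = 44.4185
d((29, -2), (24, 26)) = 28.4429
d((29, -2), (-6, -18)) = 38.4838
d((29, -2), (-18, 11)) = 48.7647
d((29, -2), (16, -15)) = 18.3848
d((29, -2), (14, -29)) = 30.8869
d((-9, -25), (24, 26)) = 60.7454
d((-9, -25), (-6, -18)) = 7.6158
d((-9, -25), (-18, 11)) = 37.108
d((-9, -25), (16, -15)) = 26.9258
d((-9, -25), (14, -29)) = 23.3452
d((24, 26), (-6, -18)) = 53.2541
d((24, 26), (-18, 11)) = 44.5982
d((24, 26), (16, -15)) = 41.7732
d((24, 26), (14, -29)) = 55.9017
d((-6, -18), (-18, 11)) = 31.3847
d((-6, -18), (16, -15)) = 22.2036
d((-6, -18), (14, -29)) = 22.8254
d((-18, 11), (16, -15)) = 42.8019
d((-18, 11), (14, -29)) = 51.225
d((16, -15), (14, -29)) = 14.1421

Closest pair: (0, -21) and (-6, -18) with distance 6.7082

The closest pair is (0, -21) and (-6, -18) with Euclidean distance 6.7082. For 9 points, brute-force pairwise comparison is shown above. For large n, the divide-and-conquer algorithm (sort by x, recurse on halves, check the dividing strip) achieves O(n log n).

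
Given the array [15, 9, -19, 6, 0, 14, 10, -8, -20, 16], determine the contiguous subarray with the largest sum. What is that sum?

Using Kadane's algorithm on [15, 9, -19, 6, 0, 14, 10, -8, -20, 16]:

Scanning through the array:
Position 1 (value 9): max_ending_here = 24, max_so_far = 24
Position 2 (value -19): max_ending_here = 5, max_so_far = 24
Position 3 (value 6): max_ending_here = 11, max_so_far = 24
Position 4 (value 0): max_ending_here = 11, max_so_far = 24
Position 5 (value 14): max_ending_here = 25, max_so_far = 25
Position 6 (value 10): max_ending_here = 35, max_so_far = 35
Position 7 (value -8): max_ending_here = 27, max_so_far = 35
Position 8 (value -20): max_ending_here = 7, max_so_far = 35
Position 9 (value 16): max_ending_here = 23, max_so_far = 35

Maximum subarray: [15, 9, -19, 6, 0, 14, 10]
Maximum sum: 35

The maximum subarray is [15, 9, -19, 6, 0, 14, 10] with sum 35. This subarray runs from index 0 to index 6.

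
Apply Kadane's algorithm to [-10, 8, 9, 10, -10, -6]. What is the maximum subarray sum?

Using Kadane's algorithm on [-10, 8, 9, 10, -10, -6]:

Scanning through the array:
Position 1 (value 8): max_ending_here = 8, max_so_far = 8
Position 2 (value 9): max_ending_here = 17, max_so_far = 17
Position 3 (value 10): max_ending_here = 27, max_so_far = 27
Position 4 (value -10): max_ending_here = 17, max_so_far = 27
Position 5 (value -6): max_ending_here = 11, max_so_far = 27

Maximum subarray: [8, 9, 10]
Maximum sum: 27

The maximum subarray is [8, 9, 10] with sum 27. This subarray runs from index 1 to index 3.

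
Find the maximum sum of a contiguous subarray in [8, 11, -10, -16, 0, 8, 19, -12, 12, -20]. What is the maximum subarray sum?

Using Kadane's algorithm on [8, 11, -10, -16, 0, 8, 19, -12, 12, -20]:

Scanning through the array:
Position 1 (value 11): max_ending_here = 19, max_so_far = 19
Position 2 (value -10): max_ending_here = 9, max_so_far = 19
Position 3 (value -16): max_ending_here = -7, max_so_far = 19
Position 4 (value 0): max_ending_here = 0, max_so_far = 19
Position 5 (value 8): max_ending_here = 8, max_so_far = 19
Position 6 (value 19): max_ending_here = 27, max_so_far = 27
Position 7 (value -12): max_ending_here = 15, max_so_far = 27
Position 8 (value 12): max_ending_here = 27, max_so_far = 27
Position 9 (value -20): max_ending_here = 7, max_so_far = 27

Maximum subarray: [0, 8, 19]
Maximum sum: 27

The maximum subarray is [0, 8, 19] with sum 27. This subarray runs from index 4 to index 6.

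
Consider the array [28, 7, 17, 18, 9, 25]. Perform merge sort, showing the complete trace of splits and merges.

Merge sort trace:

Split: [28, 7, 17, 18, 9, 25] -> [28, 7, 17] and [18, 9, 25]
  Split: [28, 7, 17] -> [28] and [7, 17]
    Split: [7, 17] -> [7] and [17]
    Merge: [7] + [17] -> [7, 17]
  Merge: [28] + [7, 17] -> [7, 17, 28]
  Split: [18, 9, 25] -> [18] and [9, 25]
    Split: [9, 25] -> [9] and [25]
    Merge: [9] + [25] -> [9, 25]
  Merge: [18] + [9, 25] -> [9, 18, 25]
Merge: [7, 17, 28] + [9, 18, 25] -> [7, 9, 17, 18, 25, 28]

Final sorted array: [7, 9, 17, 18, 25, 28]

The merge sort proceeds by recursively splitting the array and merging sorted halves.
After all merges, the sorted array is [7, 9, 17, 18, 25, 28].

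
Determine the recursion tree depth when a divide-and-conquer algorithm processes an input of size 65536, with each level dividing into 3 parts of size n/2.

For divide and conquer with division factor 2:

Problem sizes at each level:
Level 0: 65536
Level 1: 32768
Level 2: 16384
Level 3: 8192
Level 4: 4096
Level 5: 2048
Level 6: 1024
Level 7: 512
Level 8: 256
Level 9: 128
Level 10: 64
Level 11: 32
Level 12: 16
Level 13: 8
Level 14: 4
Level 15: 2
Level 16: 1

The root is level 0 and the size-1 base case is level 16 (the tree spans levels 0 through 16, i.e. 17 levels counting the root), so the depth is the number of divisions: log_2(65536) = 16

The recursion tree depth is log_2(65536) = 16. At each level, the problem size is divided by 2, so it takes 16 divisions to reduce to a base case of size 1. The algorithm makes 3 recursive calls at each level.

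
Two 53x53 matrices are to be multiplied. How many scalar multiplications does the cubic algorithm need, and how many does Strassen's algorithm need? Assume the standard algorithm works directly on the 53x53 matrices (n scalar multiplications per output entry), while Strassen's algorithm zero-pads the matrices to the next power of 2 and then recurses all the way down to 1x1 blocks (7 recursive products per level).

Matrix multiplication for 53x53 matrices:

Strassen's algorithm requires power-of-2 dimensions. Pad 53x53 to 64x64 (next power of 2).

Standard algorithm: 53^3 = 148877 multiplications
Strassen's algorithm: 7^(log2(64)) = 7^6 = 117649 multiplications
Savings: 148877 - 117649 = 31228 multiplications

Standard: 148877 multiplications (53^3). Strassen: 117649 multiplications (7^6, after padding to 64x64). Strassen reduces 8 recursive multiplications to 7 at each level.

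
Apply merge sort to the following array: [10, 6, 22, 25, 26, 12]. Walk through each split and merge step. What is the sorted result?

Merge sort trace:

Split: [10, 6, 22, 25, 26, 12] -> [10, 6, 22] and [25, 26, 12]
  Split: [10, 6, 22] -> [10] and [6, 22]
    Split: [6, 22] -> [6] and [22]
    Merge: [6] + [22] -> [6, 22]
  Merge: [10] + [6, 22] -> [6, 10, 22]
  Split: [25, 26, 12] -> [25] and [26, 12]
    Split: [26, 12] -> [26] and [12]
    Merge: [26] + [12] -> [12, 26]
  Merge: [25] + [12, 26] -> [12, 25, 26]
Merge: [6, 10, 22] + [12, 25, 26] -> [6, 10, 12, 22, 25, 26]

Final sorted array: [6, 10, 12, 22, 25, 26]

The merge sort proceeds by recursively splitting the array and merging sorted halves.
After all merges, the sorted array is [6, 10, 12, 22, 25, 26].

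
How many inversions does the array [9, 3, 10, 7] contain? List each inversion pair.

Finding inversions in [9, 3, 10, 7]:

(0, 1): arr[0]=9 > arr[1]=3
(0, 3): arr[0]=9 > arr[3]=7
(2, 3): arr[2]=10 > arr[3]=7

Total inversions: 3

The array has 3 inversion(s): (0,1), (0,3), (2,3). Each pair (i,j) satisfies i < j and arr[i] > arr[j].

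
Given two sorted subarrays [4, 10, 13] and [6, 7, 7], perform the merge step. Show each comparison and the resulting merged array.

Merging process:

Compare 4 vs 6: take 4 from left. Merged: [4]
Compare 10 vs 6: take 6 from right. Merged: [4, 6]
Compare 10 vs 7: take 7 from right. Merged: [4, 6, 7]
Compare 10 vs 7: take 7 from right. Merged: [4, 6, 7, 7]
Append remaining from left: [10, 13]. Merged: [4, 6, 7, 7, 10, 13]

Final merged array: [4, 6, 7, 7, 10, 13]
Total comparisons: 4

The merged array is [4, 6, 7, 7, 10, 13], requiring 4 comparisons. The merge step runs in O(n) time where n is the total number of elements.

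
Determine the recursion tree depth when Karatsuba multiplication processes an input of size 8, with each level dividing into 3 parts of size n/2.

For divide and conquer with division factor 2:

Problem sizes at each level:
Level 0: 8
Level 1: 4
Level 2: 2
Level 3: 1

The root is level 0 and the size-1 base case is level 3 (the tree spans levels 0 through 3, i.e. 4 levels counting the root), so the depth is the number of divisions: log_2(8) = 3

The recursion tree depth is log_2(8) = 3. At each level, the problem size is divided by 2, so it takes 3 divisions to reduce to a base case of size 1. The algorithm makes 3 recursive calls at each level.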